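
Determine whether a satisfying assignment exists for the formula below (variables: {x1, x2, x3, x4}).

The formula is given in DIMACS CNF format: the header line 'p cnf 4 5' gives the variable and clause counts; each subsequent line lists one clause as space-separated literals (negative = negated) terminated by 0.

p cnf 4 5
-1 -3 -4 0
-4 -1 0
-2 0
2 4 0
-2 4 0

Yes

The clause (¬x2) is unit, so x2 = False.
The clause (x4) is unit, so x4 = True.
The clause (¬x1) is unit, so x1 = False.
Every clause is now satisfied; x3 is unconstrained.
A satisfying assignment: x1 ↦ False, x2 ↦ False, x3 ↦ False, x4 ↦ True.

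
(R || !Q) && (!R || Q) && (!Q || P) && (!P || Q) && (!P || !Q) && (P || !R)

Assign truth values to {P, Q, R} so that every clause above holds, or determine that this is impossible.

P=false; Q=false; R=false

Suppose R = false.
(!Q) alone gives Q = false.
(!P) alone gives P = false.
Every clause now holds.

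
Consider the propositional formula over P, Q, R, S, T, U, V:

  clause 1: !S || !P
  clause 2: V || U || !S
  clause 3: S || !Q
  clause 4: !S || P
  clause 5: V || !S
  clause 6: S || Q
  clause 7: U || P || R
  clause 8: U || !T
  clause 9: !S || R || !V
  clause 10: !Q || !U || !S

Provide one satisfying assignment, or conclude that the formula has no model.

Branch on S: set S = false.
The clause (!Q) is unit, so Q = false.
But (Q) is also a unit clause — contradiction.
Undo S and try S = true.
The clause (!P) is unit, so P = false.
But (P) is also a unit clause — contradiction.
Either choice for S ends in contradiction.

UNSATISFIABLE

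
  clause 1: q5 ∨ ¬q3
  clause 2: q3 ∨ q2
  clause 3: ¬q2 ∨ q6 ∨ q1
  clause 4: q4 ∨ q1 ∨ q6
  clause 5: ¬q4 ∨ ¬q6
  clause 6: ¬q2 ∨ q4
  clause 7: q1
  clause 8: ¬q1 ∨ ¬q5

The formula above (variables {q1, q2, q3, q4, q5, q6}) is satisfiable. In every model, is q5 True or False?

Suppose q5 = True.
Unit clause (q1) forces q1 = True.
Now (¬q1) is unsatisfied and unit — conflict.
So every satisfying assignment has q5 = False.

False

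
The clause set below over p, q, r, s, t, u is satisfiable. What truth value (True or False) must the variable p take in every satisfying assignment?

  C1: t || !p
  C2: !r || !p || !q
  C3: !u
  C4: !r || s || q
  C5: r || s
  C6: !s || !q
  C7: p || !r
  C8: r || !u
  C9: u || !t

False

Suppose p = true.
Unit clause (t) forces t = true.
Unit clause (!u) forces u = false.
But (u) is also a unit clause — contradiction.
So every satisfying assignment has p = False.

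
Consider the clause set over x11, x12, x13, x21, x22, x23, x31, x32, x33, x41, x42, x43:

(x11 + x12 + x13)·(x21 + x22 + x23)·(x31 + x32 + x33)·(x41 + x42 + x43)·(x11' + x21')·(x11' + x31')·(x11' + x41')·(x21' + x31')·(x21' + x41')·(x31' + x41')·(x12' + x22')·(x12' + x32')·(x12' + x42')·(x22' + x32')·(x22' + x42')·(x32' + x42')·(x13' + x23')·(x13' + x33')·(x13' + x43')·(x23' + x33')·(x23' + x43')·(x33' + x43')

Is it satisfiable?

Branch on x11: set x11 = 0.
Branch on x12: set x12 = 1.
From the singleton clause (x22'), x22 = 0.
From the singleton clause (x32'), x32 = 0.
From the singleton clause (x42'), x42 = 0.
Branch on x21: set x21 = 1.
From the singleton clause (x31'), x31 = 0.
From the singleton clause (x33), x33 = 1.
From the singleton clause (x41'), x41 = 0.
From the singleton clause (x43), x43 = 1.
That conflicts with the unit clause (x43').
So x21 must be the other value — set x21 = 0.
From the singleton clause (x23), x23 = 1.
From the singleton clause (x13'), x13 = 0.
From the singleton clause (x33'), x33 = 0.
From the singleton clause (x31), x31 = 1.
From the singleton clause (x41'), x41 = 0.
From the singleton clause (x43), x43 = 1.
That conflicts with the unit clause (x43').
Either choice for x21 ends in contradiction.
So x12 must be the other value — set x12 = 0.
From the singleton clause (x13), x13 = 1.
From the singleton clause (x23'), x23 = 0.
From the singleton clause (x33'), x33 = 0.
From the singleton clause (x43'), x43 = 0.
Branch on x21: set x21 = 1.
From the singleton clause (x31'), x31 = 0.
From the singleton clause (x32), x32 = 1.
From the singleton clause (x41'), x41 = 0.
From the singleton clause (x42), x42 = 1.
That conflicts with the unit clause (x42').
So x21 must be the other value — set x21 = 0.
From the singleton clause (x22), x22 = 1.
From the singleton clause (x32'), x32 = 0.
From the singleton clause (x31), x31 = 1.
From the singleton clause (x41'), x41 = 0.
From the singleton clause (x42), x42 = 1.
That conflicts with the unit clause (x42').
Either choice for x21 ends in contradiction.
Either choice for x12 ends in contradiction.
So x11 must be the other value — set x11 = 1.
From the singleton clause (x21'), x21 = 0.
From the singleton clause (x31'), x31 = 0.
From the singleton clause (x41'), x41 = 0.
Branch on x22: set x22 = 1.
From the singleton clause (x12'), x12 = 0.
From the singleton clause (x32'), x32 = 0.
From the singleton clause (x33), x33 = 1.
From the singleton clause (x42'), x42 = 0.
From the singleton clause (x43), x43 = 1.
That conflicts with the unit clause (x43').
So x22 must be the other value — set x22 = 0.
From the singleton clause (x23), x23 = 1.
From the singleton clause (x13'), x13 = 0.
From the singleton clause (x33'), x33 = 0.
From the singleton clause (x32), x32 = 1.
From the singleton clause (x12'), x12 = 0.
From the singleton clause (x42'), x42 = 0.
From the singleton clause (x43), x43 = 1.
That conflicts with the unit clause (x43').
Either choice for x22 ends in contradiction.
Either choice for x11 ends in contradiction.
No assignment satisfies every clause.

Unsatisfiable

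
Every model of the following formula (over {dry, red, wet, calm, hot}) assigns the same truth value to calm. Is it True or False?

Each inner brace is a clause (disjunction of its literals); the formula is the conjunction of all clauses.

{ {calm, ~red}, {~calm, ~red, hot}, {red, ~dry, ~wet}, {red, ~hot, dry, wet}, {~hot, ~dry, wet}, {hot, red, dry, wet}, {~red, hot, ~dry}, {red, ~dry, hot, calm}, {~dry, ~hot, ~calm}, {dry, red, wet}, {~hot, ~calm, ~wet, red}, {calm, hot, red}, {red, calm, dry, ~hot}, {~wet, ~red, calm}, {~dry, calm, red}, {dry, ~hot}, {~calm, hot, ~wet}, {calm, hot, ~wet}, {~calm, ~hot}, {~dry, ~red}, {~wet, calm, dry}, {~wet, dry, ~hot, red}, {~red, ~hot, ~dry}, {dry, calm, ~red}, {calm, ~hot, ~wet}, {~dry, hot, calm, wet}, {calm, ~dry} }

True

Suppose calm = 0.
From the singleton clause (~red), red = 0.
From the singleton clause (hot), hot = 1.
From the singleton clause (dry), dry = 1.
But (~dry) is also a unit clause — contradiction.
So every satisfying assignment has calm = True.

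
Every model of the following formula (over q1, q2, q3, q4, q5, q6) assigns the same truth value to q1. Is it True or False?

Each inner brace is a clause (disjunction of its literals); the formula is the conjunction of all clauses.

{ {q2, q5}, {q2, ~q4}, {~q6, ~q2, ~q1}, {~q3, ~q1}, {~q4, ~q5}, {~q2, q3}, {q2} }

False

Suppose q1 = 1.
The clause (~q3) is unit, so q3 = 0.
The clause (~q2) is unit, so q2 = 0.
But (q2) is also a unit clause — contradiction.
So every satisfying assignment has q1 = False.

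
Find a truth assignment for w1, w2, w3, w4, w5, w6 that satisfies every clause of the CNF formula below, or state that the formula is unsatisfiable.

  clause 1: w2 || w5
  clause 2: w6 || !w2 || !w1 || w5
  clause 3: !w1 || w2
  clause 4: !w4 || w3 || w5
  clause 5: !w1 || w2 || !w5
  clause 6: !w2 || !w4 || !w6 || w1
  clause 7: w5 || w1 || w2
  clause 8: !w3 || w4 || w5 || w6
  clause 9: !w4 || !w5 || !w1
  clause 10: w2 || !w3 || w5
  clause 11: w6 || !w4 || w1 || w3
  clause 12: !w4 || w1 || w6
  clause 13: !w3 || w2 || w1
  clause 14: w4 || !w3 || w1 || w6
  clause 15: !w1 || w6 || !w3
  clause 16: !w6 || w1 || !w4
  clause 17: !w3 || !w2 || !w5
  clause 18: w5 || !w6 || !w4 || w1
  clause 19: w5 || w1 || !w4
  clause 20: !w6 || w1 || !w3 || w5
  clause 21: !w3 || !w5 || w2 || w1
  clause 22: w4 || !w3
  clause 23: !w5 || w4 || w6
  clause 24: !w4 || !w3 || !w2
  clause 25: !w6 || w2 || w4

Suppose w2 = true.
Suppose w3 = false.
Suppose w4 = false.
Suppose w5 = false.
Suppose w6 = true.
Every clause is now satisfied; w1 is unconstrained.

w1: false, w2: true, w3: false, w4: false, w5: false, w6: true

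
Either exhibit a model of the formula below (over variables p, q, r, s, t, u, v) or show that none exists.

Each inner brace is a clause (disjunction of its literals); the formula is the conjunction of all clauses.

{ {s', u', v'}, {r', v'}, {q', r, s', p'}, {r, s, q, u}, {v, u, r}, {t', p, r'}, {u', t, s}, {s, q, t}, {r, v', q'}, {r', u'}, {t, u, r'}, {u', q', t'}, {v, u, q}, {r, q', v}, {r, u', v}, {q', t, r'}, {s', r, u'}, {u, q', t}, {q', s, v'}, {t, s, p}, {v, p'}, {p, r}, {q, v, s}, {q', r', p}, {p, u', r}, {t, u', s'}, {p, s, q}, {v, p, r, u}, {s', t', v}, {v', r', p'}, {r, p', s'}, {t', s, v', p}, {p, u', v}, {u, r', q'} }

p: 1,  q: 0,  r: 0,  s: 0,  t: 1,  u: 1,  v: 1

Suppose r = 0.
From the singleton clause (p), p = 1.
From the singleton clause (v), v = 1.
From the singleton clause (q'), q = 0.
From the singleton clause (s'), s = 0.
From the singleton clause (u), u = 1.
From the singleton clause (t), t = 1.
This assignment satisfies each clause.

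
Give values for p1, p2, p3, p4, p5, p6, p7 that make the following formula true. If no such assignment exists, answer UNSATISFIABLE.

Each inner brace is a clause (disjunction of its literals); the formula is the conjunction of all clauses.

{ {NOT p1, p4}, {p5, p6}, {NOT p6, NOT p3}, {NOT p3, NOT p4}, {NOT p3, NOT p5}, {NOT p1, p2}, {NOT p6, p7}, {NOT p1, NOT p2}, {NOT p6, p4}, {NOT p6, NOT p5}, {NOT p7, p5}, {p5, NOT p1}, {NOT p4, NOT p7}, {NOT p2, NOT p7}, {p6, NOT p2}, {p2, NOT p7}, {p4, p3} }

Case p1 = false:
Case p5 = true:
The clause (NOT p3) is unit, so p3 = false.
The clause (NOT p6) is unit, so p6 = false.
The clause (NOT p2) is unit, so p2 = false.
The clause (NOT p7) is unit, so p7 = false.
The clause (p4) is unit, so p4 = true.
Every clause now holds.

p1: false,  p2: false,  p3: false,  p4: true,  p5: true,  p6: false,  p7: false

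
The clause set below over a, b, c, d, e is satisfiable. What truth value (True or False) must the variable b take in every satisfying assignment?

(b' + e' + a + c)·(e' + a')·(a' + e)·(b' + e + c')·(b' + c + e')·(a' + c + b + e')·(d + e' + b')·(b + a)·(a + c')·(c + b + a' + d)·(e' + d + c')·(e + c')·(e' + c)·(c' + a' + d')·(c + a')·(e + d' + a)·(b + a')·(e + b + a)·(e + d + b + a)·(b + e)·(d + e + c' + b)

True

Suppose b = 0.
From the singleton clause (a), a = 1.
But (a') is also a unit clause — contradiction.
So every satisfying assignment has b = True.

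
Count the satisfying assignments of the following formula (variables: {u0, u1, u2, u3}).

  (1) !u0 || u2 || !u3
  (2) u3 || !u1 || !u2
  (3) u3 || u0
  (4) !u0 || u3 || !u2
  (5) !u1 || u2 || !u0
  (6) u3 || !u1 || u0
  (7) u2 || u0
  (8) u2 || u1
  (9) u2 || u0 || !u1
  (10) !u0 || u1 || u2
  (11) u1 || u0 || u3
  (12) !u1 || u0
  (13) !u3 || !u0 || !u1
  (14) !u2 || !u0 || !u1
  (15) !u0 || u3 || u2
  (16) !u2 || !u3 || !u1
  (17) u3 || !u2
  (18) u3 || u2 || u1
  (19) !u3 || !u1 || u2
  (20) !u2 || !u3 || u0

There are 2^4 = 16 truth assignments over (u0, u1, u2, u3).
Split on u0. With u0 = true, the clauses containing u0 are satisfied and !u0 drops from the rest; 1 of the 2^3 = 8 assignments to the other variables satisfy what remains.
With u0 = false, by the same count on the reduced clause set, 0 assignments work.
(One model: u0=T, u1=F, u2=T, u3=T.)
Total: 1 + 0 = 1.

1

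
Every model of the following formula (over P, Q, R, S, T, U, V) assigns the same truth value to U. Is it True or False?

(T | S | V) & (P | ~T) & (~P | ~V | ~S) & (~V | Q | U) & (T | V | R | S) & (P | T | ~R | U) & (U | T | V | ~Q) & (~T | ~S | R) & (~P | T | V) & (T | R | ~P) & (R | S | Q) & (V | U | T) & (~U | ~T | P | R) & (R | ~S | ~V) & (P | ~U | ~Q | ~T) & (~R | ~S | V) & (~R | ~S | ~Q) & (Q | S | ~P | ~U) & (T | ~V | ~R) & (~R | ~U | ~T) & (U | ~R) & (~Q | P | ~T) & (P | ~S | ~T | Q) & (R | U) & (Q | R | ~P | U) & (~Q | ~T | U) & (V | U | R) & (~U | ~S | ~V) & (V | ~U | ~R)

Suppose U = 0.
(~R) alone gives R = 0.
That conflicts with the unit clause (R).
So every satisfying assignment has U = True.

True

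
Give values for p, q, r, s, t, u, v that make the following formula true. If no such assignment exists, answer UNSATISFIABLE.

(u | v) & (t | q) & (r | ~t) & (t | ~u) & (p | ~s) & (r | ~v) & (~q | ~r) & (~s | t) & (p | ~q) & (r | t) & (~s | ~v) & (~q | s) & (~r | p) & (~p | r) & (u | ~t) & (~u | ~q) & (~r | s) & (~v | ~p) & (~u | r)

Case u = 1:
Unit clause (t) forces t = 1.
Unit clause (r) forces r = 1.
Unit clause (~q) forces q = 0.
Unit clause (p) forces p = 1.
Unit clause (s) forces s = 1.
Unit clause (~v) forces v = 0.
All clauses are satisfied.

p=1,  q=0,  r=1,  s=1,  t=1,  u=1,  v=0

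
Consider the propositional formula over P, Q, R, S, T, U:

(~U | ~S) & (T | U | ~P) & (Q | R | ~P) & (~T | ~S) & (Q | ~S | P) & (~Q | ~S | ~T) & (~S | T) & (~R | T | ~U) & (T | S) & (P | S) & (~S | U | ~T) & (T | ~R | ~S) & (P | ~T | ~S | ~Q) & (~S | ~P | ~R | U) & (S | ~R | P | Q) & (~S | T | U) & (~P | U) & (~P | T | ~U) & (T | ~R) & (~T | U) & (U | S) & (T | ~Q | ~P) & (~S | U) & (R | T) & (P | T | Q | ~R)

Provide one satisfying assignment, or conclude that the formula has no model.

Suppose U = 1.
(~S) alone gives S = 0.
(T) alone gives T = 1.
(P) alone gives P = 1.
Suppose Q = 1.
All clauses hold; R can take either value.

P ↦ 1, Q ↦ 1, R ↦ 0, S ↦ 0, T ↦ 1, U ↦ 1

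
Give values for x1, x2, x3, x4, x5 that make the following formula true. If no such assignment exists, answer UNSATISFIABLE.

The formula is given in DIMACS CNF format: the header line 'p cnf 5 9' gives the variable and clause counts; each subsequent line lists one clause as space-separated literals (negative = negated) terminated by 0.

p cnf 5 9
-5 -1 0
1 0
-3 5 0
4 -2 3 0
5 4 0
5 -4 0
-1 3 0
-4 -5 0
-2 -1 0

Unit clause (x1) forces x1 = True.
Unit clause (¬x5) forces x5 = False.
Unit clause (¬x3) forces x3 = False.
That conflicts with the unit clause (x3).

UNSATISFIABLE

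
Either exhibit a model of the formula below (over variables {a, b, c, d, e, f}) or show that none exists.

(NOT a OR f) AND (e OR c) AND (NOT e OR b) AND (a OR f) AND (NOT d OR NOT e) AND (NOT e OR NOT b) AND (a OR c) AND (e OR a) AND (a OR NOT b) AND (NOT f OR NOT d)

a ↦ true, b ↦ true, c ↦ true, d ↦ false, e ↦ false, f ↦ true

Case a = true:
From the singleton clause (f), f = true.
From the singleton clause (NOT d), d = false.
Case e = false:
From the singleton clause (c), c = true.
No clause remains; b is free.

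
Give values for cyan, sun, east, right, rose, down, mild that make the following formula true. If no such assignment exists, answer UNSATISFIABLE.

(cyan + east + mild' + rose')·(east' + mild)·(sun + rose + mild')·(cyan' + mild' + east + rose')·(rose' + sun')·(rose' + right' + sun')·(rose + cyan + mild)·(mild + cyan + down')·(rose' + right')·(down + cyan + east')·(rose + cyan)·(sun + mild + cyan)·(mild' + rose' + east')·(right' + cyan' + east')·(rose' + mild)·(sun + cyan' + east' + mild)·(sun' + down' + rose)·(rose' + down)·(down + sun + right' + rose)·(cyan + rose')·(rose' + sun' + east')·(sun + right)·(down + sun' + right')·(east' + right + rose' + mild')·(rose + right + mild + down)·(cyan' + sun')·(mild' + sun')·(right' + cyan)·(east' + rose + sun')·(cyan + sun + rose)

Suppose east = 0.
Suppose rose = 0.
The clause (cyan) is unit, so cyan = 1.
The clause (sun') is unit, so sun = 0.
The clause (mild') is unit, so mild = 0.
The clause (right) is unit, so right = 1.
The clause (down) is unit, so down = 1.
All clauses are satisfied.

cyan ↦ 1; sun ↦ 0; east ↦ 0; right ↦ 1; rose ↦ 0; down ↦ 1; mild ↦ 0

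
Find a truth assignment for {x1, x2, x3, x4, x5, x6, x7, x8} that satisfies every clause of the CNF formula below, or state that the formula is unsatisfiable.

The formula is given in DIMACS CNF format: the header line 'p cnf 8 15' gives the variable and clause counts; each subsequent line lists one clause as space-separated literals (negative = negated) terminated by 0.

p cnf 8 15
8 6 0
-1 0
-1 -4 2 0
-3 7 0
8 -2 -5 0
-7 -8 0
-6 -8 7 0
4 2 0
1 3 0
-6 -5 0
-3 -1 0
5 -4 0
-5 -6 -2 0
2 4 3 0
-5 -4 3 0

x1=False; x2=True; x3=True; x4=False; x5=False; x6=True; x7=True; x8=False

The clause (¬x1) is unit, so x1 = False.
The clause (x3) is unit, so x3 = True.
The clause (x7) is unit, so x7 = True.
The clause (¬x8) is unit, so x8 = False.
The clause (x6) is unit, so x6 = True.
The clause (¬x5) is unit, so x5 = False.
The clause (¬x4) is unit, so x4 = False.
The clause (x2) is unit, so x2 = True.
All clauses are satisfied.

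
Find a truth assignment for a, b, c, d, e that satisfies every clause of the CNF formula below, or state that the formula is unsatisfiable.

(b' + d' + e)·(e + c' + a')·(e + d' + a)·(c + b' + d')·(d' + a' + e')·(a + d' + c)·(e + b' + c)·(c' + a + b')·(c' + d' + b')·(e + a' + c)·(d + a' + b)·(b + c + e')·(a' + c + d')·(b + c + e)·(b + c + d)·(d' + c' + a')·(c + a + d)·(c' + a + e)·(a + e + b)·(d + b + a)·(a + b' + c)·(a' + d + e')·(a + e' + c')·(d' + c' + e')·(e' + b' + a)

UNSATISFIABLE

Case b = 0:
Case d = 1:
Case e = 1:
The clause (a') is unit, so a = 0.
The clause (c) is unit, so c = 1.
But (c') is also a unit clause — contradiction.
That branch fails; take e = 0 instead.
The clause (a) is unit, so a = 1.
The clause (c') is unit, so c = 0.
But (c) is also a unit clause — contradiction.
Either choice for e ends in contradiction.
That branch fails; take d = 0 instead.
The clause (a') is unit, so a = 0.
But (a) is also a unit clause — contradiction.
Either choice for d ends in contradiction.
That branch fails; take b = 1 instead.
Case d = 0:
Case e = 1:
The clause (a') is unit, so a = 0.
But (a) is also a unit clause — contradiction.
That branch fails; take e = 0 instead.
The clause (c) is unit, so c = 1.
The clause (a') is unit, so a = 0.
But (a) is also a unit clause — contradiction.
Either choice for e ends in contradiction.
That branch fails; take d = 1 instead.
The clause (e) is unit, so e = 1.
The clause (c) is unit, so c = 1.
But (c') is also a unit clause — contradiction.
Either choice for d ends in contradiction.
Either choice for b ends in contradiction.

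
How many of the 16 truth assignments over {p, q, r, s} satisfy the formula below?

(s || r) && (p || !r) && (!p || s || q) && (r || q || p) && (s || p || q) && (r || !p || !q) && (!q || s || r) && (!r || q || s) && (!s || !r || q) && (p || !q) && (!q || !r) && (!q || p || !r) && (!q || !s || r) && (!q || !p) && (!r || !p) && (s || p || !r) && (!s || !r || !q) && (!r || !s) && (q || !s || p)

There are 2^4 = 16 truth assignments over (p, q, r, s).
Check each against the 19 clauses (columns in the order p, q, r, s):
  F F F F  ✗ fails (s || r)
  F F F T  ✗ fails (r || q || p)
  F F T F  ✗ fails (p || !r)
  F F T T  ✗ fails (p || !r)
  F T F F  ✗ fails (s || r)
  F T F T  ✗ fails (p || !q)
  F T T F  ✗ fails (p || !r)
  F T T T  ✗ fails (p || !r)
  T F F F  ✗ fails (s || r)
  T F F T  ✓ satisfies all
  T F T F  ✗ fails (!p || s || q)
  T F T T  ✗ fails (!s || !r || q)
  T T F F  ✗ fails (s || r)
  T T F T  ✗ fails (r || !p || !q)
  T T T F  ✗ fails (!q || !r)
  T T T T  ✗ fails (!q || !r)
1 of the 16 rows is a model.

1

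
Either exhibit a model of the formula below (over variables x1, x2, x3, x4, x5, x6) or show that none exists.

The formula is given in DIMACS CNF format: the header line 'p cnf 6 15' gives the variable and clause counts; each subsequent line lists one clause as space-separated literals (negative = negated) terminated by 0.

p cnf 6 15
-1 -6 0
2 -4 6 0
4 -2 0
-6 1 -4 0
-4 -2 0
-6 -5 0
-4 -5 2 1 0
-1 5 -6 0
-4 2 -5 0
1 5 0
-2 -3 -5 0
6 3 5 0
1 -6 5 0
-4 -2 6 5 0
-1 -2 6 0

Try x1 = True.
From the singleton clause (¬x6), x6 = False.
From the singleton clause (¬x2), x2 = False.
From the singleton clause (¬x4), x4 = False.
Try x3 = False.
From the singleton clause (x5), x5 = True.
All clauses are satisfied.

x1 ↦ True,  x2 ↦ False,  x3 ↦ False,  x4 ↦ False,  x5 ↦ True,  x6 ↦ False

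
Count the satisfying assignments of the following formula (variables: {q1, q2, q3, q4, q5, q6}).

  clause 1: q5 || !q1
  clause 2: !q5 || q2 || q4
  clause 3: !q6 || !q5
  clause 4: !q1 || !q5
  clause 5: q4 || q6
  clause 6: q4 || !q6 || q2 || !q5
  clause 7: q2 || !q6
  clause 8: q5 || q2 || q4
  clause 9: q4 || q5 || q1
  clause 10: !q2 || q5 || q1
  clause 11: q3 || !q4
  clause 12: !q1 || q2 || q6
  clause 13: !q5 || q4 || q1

3

There are 2^6 = 64 truth assignments over (q1, q2, q3, q4, q5, q6).
Split on q5. With q5 = true, the clauses containing q5 are satisfied and !q5 drops from the rest; 2 of the 2^5 = 32 assignments to the other variables satisfy what remains.
With q5 = false, by the same count on the reduced clause set, 1 assignment works.
(One model: q1=F, q2=F, q3=T, q4=T, q5=F, q6=F.)
Total: 2 + 1 = 3.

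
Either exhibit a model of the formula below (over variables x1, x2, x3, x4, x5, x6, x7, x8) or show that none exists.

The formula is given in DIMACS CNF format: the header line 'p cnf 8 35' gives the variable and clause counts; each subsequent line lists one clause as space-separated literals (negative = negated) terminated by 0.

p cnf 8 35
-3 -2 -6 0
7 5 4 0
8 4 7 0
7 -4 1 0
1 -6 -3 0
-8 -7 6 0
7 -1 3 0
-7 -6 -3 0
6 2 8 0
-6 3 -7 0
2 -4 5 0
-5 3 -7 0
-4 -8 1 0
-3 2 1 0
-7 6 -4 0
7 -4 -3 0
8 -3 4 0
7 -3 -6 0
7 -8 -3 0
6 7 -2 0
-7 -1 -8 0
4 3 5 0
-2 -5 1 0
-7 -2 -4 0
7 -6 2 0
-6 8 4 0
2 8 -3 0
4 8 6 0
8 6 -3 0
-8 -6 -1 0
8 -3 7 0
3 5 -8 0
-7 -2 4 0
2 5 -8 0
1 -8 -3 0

x1=False, x2=False, x3=False, x4=False, x5=True, x6=False, x7=False, x8=True

Case x3 = False:
Case x7 = False:
(¬x1) alone gives x1 = False.
(¬x4) alone gives x4 = False.
(x5) alone gives x5 = True.
(x8) alone gives x8 = True.
(¬x2) alone gives x2 = False.
(¬x6) alone gives x6 = False.
All clauses are satisfied.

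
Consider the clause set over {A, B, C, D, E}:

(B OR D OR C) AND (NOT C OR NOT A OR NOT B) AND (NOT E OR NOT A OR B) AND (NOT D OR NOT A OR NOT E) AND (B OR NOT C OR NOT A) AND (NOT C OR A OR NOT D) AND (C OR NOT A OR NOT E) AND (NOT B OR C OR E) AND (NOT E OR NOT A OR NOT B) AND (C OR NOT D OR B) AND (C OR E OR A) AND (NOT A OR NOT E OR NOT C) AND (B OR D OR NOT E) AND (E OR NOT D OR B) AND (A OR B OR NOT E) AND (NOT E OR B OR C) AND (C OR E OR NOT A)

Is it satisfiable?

Satisfiable

Suppose B = true.
Suppose C = false.
The clause (E) is unit, so E = true.
The clause (NOT A) is unit, so A = false.
No clause remains; D is free.
A satisfying assignment: A: false; B: true; C: false; D: true; E: true.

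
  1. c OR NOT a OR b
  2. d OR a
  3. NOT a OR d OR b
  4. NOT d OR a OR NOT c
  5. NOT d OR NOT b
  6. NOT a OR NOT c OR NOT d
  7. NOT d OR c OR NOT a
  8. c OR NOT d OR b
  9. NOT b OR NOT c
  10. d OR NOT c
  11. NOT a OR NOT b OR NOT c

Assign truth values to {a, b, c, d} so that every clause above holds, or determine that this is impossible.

a ↦ true, b ↦ true, c ↦ false, d ↦ false

Branch on d: set d = false.
From the singleton clause (a), a = true.
From the singleton clause (b), b = true.
From the singleton clause (NOT c), c = false.
All clauses are satisfied.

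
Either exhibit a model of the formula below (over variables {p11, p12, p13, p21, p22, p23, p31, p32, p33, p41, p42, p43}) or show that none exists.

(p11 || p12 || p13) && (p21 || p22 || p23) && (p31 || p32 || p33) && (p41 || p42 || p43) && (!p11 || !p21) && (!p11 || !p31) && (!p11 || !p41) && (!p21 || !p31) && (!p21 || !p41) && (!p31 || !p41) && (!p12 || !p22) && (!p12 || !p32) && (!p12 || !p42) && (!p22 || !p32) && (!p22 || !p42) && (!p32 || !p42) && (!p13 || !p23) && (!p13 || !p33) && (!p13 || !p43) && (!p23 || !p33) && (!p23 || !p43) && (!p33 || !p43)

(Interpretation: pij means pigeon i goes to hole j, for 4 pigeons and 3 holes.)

Suppose p11 = false.
Suppose p12 = true.
From the singleton clause (!p22), p22 = false.
From the singleton clause (!p32), p32 = false.
From the singleton clause (!p42), p42 = false.
Suppose p21 = true.
From the singleton clause (!p31), p31 = false.
From the singleton clause (p33), p33 = true.
From the singleton clause (!p41), p41 = false.
From the singleton clause (p43), p43 = true.
Now (!p43) is unsatisfied and unit — conflict.
Backtrack on p21: now try p21 = false.
From the singleton clause (p23), p23 = true.
From the singleton clause (!p13), p13 = false.
From the singleton clause (!p33), p33 = false.
From the singleton clause (p31), p31 = true.
From the singleton clause (!p41), p41 = false.
From the singleton clause (p43), p43 = true.
Now (!p43) is unsatisfied and unit — conflict.
Neither p21 = true nor p21 = false works.
Backtrack on p12: now try p12 = false.
From the singleton clause (p13), p13 = true.
From the singleton clause (!p23), p23 = false.
From the singleton clause (!p33), p33 = false.
From the singleton clause (!p43), p43 = false.
Suppose p21 = true.
From the singleton clause (!p31), p31 = false.
From the singleton clause (p32), p32 = true.
From the singleton clause (!p41), p41 = false.
From the singleton clause (p42), p42 = true.
Now (!p42) is unsatisfied and unit — conflict.
Backtrack on p21: now try p21 = false.
From the singleton clause (p22), p22 = true.
From the singleton clause (!p32), p32 = false.
From the singleton clause (p31), p31 = true.
From the singleton clause (!p41), p41 = false.
From the singleton clause (p42), p42 = true.
Now (!p42) is unsatisfied and unit — conflict.
Neither p21 = true nor p21 = false works.
Neither p12 = true nor p12 = false works.
Backtrack on p11: now try p11 = true.
From the singleton clause (!p21), p21 = false.
From the singleton clause (!p31), p31 = false.
From the singleton clause (!p41), p41 = false.
Suppose p22 = true.
From the singleton clause (!p12), p12 = false.
From the singleton clause (!p32), p32 = false.
From the singleton clause (p33), p33 = true.
From the singleton clause (!p42), p42 = false.
From the singleton clause (p43), p43 = true.
Now (!p43) is unsatisfied and unit — conflict.
Backtrack on p22: now try p22 = false.
From the singleton clause (p23), p23 = true.
From the singleton clause (!p13), p13 = false.
From the singleton clause (!p33), p33 = false.
From the singleton clause (p32), p32 = true.
From the singleton clause (!p12), p12 = false.
From the singleton clause (!p42), p42 = false.
From the singleton clause (p43), p43 = true.
Now (!p43) is unsatisfied and unit — conflict.
Neither p22 = true nor p22 = false works.
Neither p11 = true nor p11 = false works.

UNSATISFIABLE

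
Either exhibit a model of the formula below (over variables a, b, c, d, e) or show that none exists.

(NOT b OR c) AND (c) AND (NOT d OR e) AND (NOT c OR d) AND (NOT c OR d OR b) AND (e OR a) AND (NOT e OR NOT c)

From the singleton clause (c), c = true.
From the singleton clause (d), d = true.
From the singleton clause (e), e = true.
Now (NOT e) is unsatisfied and unit — conflict.

UNSATISFIABLE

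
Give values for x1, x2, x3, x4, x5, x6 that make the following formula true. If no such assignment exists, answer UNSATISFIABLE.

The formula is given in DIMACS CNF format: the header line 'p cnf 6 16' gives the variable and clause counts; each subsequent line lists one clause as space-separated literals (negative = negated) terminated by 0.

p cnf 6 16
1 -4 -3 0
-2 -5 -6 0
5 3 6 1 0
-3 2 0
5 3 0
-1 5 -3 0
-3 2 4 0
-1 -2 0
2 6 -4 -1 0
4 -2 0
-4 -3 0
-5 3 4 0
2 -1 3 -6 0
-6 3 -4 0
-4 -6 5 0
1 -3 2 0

x1: False; x2: False; x3: False; x4: True; x5: True; x6: False

Case x3 = False:
(x5) alone gives x5 = True.
(x4) alone gives x4 = True.
(¬x6) alone gives x6 = False.
Case x1 = False:
Every clause is now satisfied; x2 is unconstrained.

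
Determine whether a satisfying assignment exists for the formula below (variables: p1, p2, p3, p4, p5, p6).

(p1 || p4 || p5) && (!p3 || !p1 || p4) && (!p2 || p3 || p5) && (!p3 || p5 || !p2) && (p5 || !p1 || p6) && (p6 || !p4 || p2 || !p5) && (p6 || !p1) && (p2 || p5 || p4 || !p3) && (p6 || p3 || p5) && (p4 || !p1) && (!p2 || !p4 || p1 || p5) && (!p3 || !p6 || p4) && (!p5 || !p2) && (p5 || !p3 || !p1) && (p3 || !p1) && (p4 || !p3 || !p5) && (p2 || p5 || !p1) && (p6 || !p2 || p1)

Satisfiable

Suppose p6 = false.
The clause (!p1) is unit, so p1 = false.
The clause (!p2) is unit, so p2 = false.
Suppose p4 = false.
The clause (p5) is unit, so p5 = true.
The clause (!p3) is unit, so p3 = false.
This assignment satisfies each clause.
A satisfying assignment: p1=false; p2=false; p3=false; p4=false; p5=true; p6=false.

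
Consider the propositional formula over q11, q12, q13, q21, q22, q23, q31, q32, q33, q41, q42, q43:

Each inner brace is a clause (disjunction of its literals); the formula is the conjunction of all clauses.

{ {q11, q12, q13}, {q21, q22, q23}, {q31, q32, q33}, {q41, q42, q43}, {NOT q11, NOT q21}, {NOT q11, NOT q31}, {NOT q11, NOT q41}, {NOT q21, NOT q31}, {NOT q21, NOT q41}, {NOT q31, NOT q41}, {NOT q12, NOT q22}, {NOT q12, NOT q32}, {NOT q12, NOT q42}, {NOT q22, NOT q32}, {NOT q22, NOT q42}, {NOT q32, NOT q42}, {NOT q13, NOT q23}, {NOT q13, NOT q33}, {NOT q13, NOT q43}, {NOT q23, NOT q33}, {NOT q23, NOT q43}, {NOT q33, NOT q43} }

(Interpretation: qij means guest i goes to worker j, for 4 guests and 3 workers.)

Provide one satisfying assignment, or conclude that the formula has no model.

Branch on q11: set q11 = false.
Branch on q12: set q12 = true.
The clause (NOT q22) is unit, so q22 = false.
The clause (NOT q32) is unit, so q32 = false.
The clause (NOT q42) is unit, so q42 = false.
Branch on q21: set q21 = true.
The clause (NOT q31) is unit, so q31 = false.
The clause (q33) is unit, so q33 = true.
The clause (NOT q41) is unit, so q41 = false.
The clause (q43) is unit, so q43 = true.
But (NOT q43) is also a unit clause — contradiction.
Undo q21 and try q21 = false.
The clause (q23) is unit, so q23 = true.
The clause (NOT q13) is unit, so q13 = false.
The clause (NOT q33) is unit, so q33 = false.
The clause (q31) is unit, so q31 = true.
The clause (NOT q41) is unit, so q41 = false.
The clause (q43) is unit, so q43 = true.
But (NOT q43) is also a unit clause — contradiction.
Neither q21 = true nor q21 = false works.
Undo q12 and try q12 = false.
The clause (q13) is unit, so q13 = true.
The clause (NOT q23) is unit, so q23 = false.
The clause (NOT q33) is unit, so q33 = false.
The clause (NOT q43) is unit, so q43 = false.
Branch on q21: set q21 = true.
The clause (NOT q31) is unit, so q31 = false.
The clause (q32) is unit, so q32 = true.
The clause (NOT q41) is unit, so q41 = false.
The clause (q42) is unit, so q42 = true.
But (NOT q42) is also a unit clause — contradiction.
Undo q21 and try q21 = false.
The clause (q22) is unit, so q22 = true.
The clause (NOT q32) is unit, so q32 = false.
The clause (q31) is unit, so q31 = true.
The clause (NOT q41) is unit, so q41 = false.
The clause (q42) is unit, so q42 = true.
But (NOT q42) is also a unit clause — contradiction.
Neither q21 = true nor q21 = false works.
Neither q12 = true nor q12 = false works.
Undo q11 and try q11 = true.
The clause (NOT q21) is unit, so q21 = false.
The clause (NOT q31) is unit, so q31 = false.
The clause (NOT q41) is unit, so q41 = false.
Branch on q22: set q22 = true.
The clause (NOT q12) is unit, so q12 = false.
The clause (NOT q32) is unit, so q32 = false.
The clause (q33) is unit, so q33 = true.
The clause (NOT q42) is unit, so q42 = false.
The clause (q43) is unit, so q43 = true.
But (NOT q43) is also a unit clause — contradiction.
Undo q22 and try q22 = false.
The clause (q23) is unit, so q23 = true.
The clause (NOT q13) is unit, so q13 = false.
The clause (NOT q33) is unit, so q33 = false.
The clause (q32) is unit, so q32 = true.
The clause (NOT q12) is unit, so q12 = false.
The clause (NOT q42) is unit, so q42 = false.
The clause (q43) is unit, so q43 = true.
But (NOT q43) is also a unit clause — contradiction.
Neither q22 = true nor q22 = false works.
Neither q11 = true nor q11 = false works.

UNSATISFIABLE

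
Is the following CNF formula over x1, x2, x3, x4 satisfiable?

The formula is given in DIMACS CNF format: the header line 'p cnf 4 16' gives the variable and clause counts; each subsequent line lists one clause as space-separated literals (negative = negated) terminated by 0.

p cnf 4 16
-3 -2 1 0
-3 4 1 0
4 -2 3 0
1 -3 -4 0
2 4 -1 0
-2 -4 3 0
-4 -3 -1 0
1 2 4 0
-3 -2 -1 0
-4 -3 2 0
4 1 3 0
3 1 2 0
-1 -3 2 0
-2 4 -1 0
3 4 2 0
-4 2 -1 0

Case x3 = False:
Case x4 = True:
The clause (¬x2) is unit, so x2 = False.
The clause (x1) is unit, so x1 = True.
Now (¬x1) is unsatisfied and unit — conflict.
Backtrack on x4: now try x4 = False.
The clause (¬x2) is unit, so x2 = False.
Now (x2) is unsatisfied and unit — conflict.
Both values of x4 lead to a conflict.
Backtrack on x3: now try x3 = True.
Case x2 = False:
The clause (¬x4) is unit, so x4 = False.
The clause (x1) is unit, so x1 = True.
Now (¬x1) is unsatisfied and unit — conflict.
Backtrack on x2: now try x2 = True.
The clause (x1) is unit, so x1 = True.
Now (¬x1) is unsatisfied and unit — conflict.
Both values of x2 lead to a conflict.
Both values of x3 lead to a conflict.
No assignment satisfies every clause.

Unsatisfiable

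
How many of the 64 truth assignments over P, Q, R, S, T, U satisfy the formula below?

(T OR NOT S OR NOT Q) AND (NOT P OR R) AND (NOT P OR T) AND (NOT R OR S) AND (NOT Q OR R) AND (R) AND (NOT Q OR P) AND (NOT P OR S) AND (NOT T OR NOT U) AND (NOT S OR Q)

1

There are 2^6 = 64 truth assignments over (P, Q, R, S, T, U).
Split on U. With U = true, the clauses containing U are satisfied and NOT U drops from the rest; 0 of the 2^5 = 32 assignments to the other variables satisfy what remains.
With U = false, by the same count on the reduced clause set, 1 assignment works.
Total: 0 + 1 = 1.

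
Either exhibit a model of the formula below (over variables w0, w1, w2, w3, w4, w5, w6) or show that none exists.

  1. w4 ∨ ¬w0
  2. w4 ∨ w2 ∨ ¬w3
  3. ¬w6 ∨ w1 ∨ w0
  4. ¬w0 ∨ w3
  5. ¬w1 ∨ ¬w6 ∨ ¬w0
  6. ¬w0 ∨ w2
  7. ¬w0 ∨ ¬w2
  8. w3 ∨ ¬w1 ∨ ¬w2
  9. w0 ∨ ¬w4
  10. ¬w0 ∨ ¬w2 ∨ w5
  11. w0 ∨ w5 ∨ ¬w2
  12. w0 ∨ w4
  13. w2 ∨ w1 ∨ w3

UNSATISFIABLE

Suppose w4 = True.
From the singleton clause (w0), w0 = True.
From the singleton clause (w3), w3 = True.
From the singleton clause (w2), w2 = True.
But (¬w2) is also a unit clause — contradiction.
So w4 must be the other value — set w4 = False.
From the singleton clause (¬w0), w0 = False.
But (w0) is also a unit clause — contradiction.
Neither w4 = True nor w4 = False works.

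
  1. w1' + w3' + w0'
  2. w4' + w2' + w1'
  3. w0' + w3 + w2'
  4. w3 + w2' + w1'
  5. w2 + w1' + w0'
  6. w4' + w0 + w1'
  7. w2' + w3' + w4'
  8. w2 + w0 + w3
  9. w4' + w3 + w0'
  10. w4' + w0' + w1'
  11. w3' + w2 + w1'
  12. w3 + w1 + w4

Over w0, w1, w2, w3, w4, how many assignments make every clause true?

There are 2^5 = 32 truth assignments over (w0, w1, w2, w3, w4).
Split on w3. With w3 = 1, the clauses containing w3 are satisfied and w3' drops from the rest; 7 of the 2^4 = 16 assignments to the other variables satisfy what remains.
With w3 = 0, by the same count on the reduced clause set, 1 assignment works.
(One model: w0=F, w1=F, w2=F, w3=T, w4=F.)
Total: 7 + 1 = 8.

8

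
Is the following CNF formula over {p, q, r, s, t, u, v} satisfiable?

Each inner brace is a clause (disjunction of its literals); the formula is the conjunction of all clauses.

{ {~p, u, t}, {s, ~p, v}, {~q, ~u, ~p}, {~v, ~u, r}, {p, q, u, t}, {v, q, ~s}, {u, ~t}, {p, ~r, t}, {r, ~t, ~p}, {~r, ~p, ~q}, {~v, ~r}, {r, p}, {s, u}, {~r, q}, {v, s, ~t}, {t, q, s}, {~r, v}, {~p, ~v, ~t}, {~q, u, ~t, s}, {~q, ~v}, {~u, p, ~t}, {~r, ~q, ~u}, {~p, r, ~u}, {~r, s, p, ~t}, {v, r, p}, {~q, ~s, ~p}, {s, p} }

Branch on u: set u = 1.
Branch on q: set q = 0.
(~r) alone gives r = 0.
(~v) alone gives v = 0.
(~s) alone gives s = 0.
(~p) alone gives p = 0.
But (p) is also a unit clause — contradiction.
So q must be the other value — set q = 1.
(~p) alone gives p = 0.
(r) alone gives r = 1.
But (~r) is also a unit clause — contradiction.
Either choice for q ends in contradiction.
So u must be the other value — set u = 0.
(~t) alone gives t = 0.
(~p) alone gives p = 0.
(q) alone gives q = 1.
(~r) alone gives r = 0.
But (r) is also a unit clause — contradiction.
Either choice for u ends in contradiction.
No assignment satisfies every clause.

No, unsatisfiable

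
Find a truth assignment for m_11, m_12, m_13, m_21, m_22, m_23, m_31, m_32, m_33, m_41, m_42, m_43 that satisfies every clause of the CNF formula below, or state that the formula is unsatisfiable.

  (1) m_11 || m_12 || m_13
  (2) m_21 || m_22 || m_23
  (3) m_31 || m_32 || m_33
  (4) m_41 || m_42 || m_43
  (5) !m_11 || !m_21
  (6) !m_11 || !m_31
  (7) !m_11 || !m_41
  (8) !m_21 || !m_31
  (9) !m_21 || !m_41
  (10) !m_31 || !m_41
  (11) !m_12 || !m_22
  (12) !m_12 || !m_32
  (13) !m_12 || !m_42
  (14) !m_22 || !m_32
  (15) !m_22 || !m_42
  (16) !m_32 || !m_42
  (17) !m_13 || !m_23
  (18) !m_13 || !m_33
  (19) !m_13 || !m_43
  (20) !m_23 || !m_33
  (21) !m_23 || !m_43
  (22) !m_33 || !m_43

Branch on m_11: set m_11 = false.
Branch on m_12: set m_12 = true.
(!m_22) alone gives m_22 = false.
(!m_32) alone gives m_32 = false.
(!m_42) alone gives m_42 = false.
Branch on m_21: set m_21 = true.
(!m_31) alone gives m_31 = false.
(m_33) alone gives m_33 = true.
(!m_41) alone gives m_41 = false.
(m_43) alone gives m_43 = true.
But (!m_43) is also a unit clause — contradiction.
Backtrack on m_21: now try m_21 = false.
(m_23) alone gives m_23 = true.
(!m_13) alone gives m_13 = false.
(!m_33) alone gives m_33 = false.
(m_31) alone gives m_31 = true.
(!m_41) alone gives m_41 = false.
(m_43) alone gives m_43 = true.
But (!m_43) is also a unit clause — contradiction.
Neither m_21 = true nor m_21 = false works.
Backtrack on m_12: now try m_12 = false.
(m_13) alone gives m_13 = true.
(!m_23) alone gives m_23 = false.
(!m_33) alone gives m_33 = false.
(!m_43) alone gives m_43 = false.
Branch on m_21: set m_21 = true.
(!m_31) alone gives m_31 = false.
(m_32) alone gives m_32 = true.
(!m_41) alone gives m_41 = false.
(m_42) alone gives m_42 = true.
But (!m_42) is also a unit clause — contradiction.
Backtrack on m_21: now try m_21 = false.
(m_22) alone gives m_22 = true.
(!m_32) alone gives m_32 = false.
(m_31) alone gives m_31 = true.
(!m_41) alone gives m_41 = false.
(m_42) alone gives m_42 = true.
But (!m_42) is also a unit clause — contradiction.
Neither m_21 = true nor m_21 = false works.
Neither m_12 = true nor m_12 = false works.
Backtrack on m_11: now try m_11 = true.
(!m_21) alone gives m_21 = false.
(!m_31) alone gives m_31 = false.
(!m_41) alone gives m_41 = false.
Branch on m_22: set m_22 = true.
(!m_12) alone gives m_12 = false.
(!m_32) alone gives m_32 = false.
(m_33) alone gives m_33 = true.
(!m_42) alone gives m_42 = false.
(m_43) alone gives m_43 = true.
But (!m_43) is also a unit clause — contradiction.
Backtrack on m_22: now try m_22 = false.
(m_23) alone gives m_23 = true.
(!m_13) alone gives m_13 = false.
(!m_33) alone gives m_33 = false.
(m_32) alone gives m_32 = true.
(!m_12) alone gives m_12 = false.
(!m_42) alone gives m_42 = false.
(m_43) alone gives m_43 = true.
But (!m_43) is also a unit clause — contradiction.
Neither m_22 = true nor m_22 = false works.
Neither m_11 = true nor m_11 = false works.

UNSATISFIABLE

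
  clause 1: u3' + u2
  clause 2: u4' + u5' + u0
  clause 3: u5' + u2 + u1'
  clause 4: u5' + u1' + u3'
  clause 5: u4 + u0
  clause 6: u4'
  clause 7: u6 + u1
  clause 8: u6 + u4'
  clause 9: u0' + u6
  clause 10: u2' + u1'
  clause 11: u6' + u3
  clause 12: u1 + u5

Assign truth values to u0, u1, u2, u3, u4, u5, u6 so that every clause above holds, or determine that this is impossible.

(u4') alone gives u4 = 0.
(u0) alone gives u0 = 1.
(u6) alone gives u6 = 1.
(u3) alone gives u3 = 1.
(u2) alone gives u2 = 1.
(u1') alone gives u1 = 0.
(u5) alone gives u5 = 1.
Every clause now holds.

u0=1,  u1=0,  u2=1,  u3=1,  u4=0,  u5=1,  u6=1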